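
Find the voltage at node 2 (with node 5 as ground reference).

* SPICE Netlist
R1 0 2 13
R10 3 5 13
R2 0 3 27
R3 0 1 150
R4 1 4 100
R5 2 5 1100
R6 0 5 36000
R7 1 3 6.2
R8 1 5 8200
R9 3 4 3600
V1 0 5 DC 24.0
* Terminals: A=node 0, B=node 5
Nodal analysis, taking node 5 as the 0 V reference.
Source V1 fixes V_0 = 24 V.
KCL at each unknown node (sum of currents leaving = 0; resistances in Ω):
  Node 1: (V_1 - 24)/150 + (V_1 - V_4)/100 + (V_1 - V_3)/6.2 + (V_1 - 0)/8200 = 0
  Node 2: (V_2 - 24)/13 + (V_2 - 0)/1100 = 0
  Node 3: (V_3 - 24)/27 + (V_3 - V_1)/6.2 + (V_3 - V_4)/3600 + (V_3 - 0)/13 = 0
  Node 4: (V_4 - V_1)/100 + (V_4 - V_3)/3600 = 0
Collecting terms (coefficients in siemens):
  0.1781·V_1 - 0.1613·V_3 - 0.01·V_4 = 0.16
  0.07783·V_2 = 1.846
  0.2755·V_3 - 0.1613·V_1 - 0.0002778·V_4 = 0.8889
  0.01028·V_4 - 0.01·V_1 - 0.0002778·V_3 = 0
Solving these 4 simultaneous equations (Gaussian elimination) gives:
  V_1 = 9.254 V, V_2 = 23.72 V, V_3 = 8.653 V, V_4 = 9.238 V
The requested potential is V_2 = 23.72 V.

Final answer: V_2 = 23.72 V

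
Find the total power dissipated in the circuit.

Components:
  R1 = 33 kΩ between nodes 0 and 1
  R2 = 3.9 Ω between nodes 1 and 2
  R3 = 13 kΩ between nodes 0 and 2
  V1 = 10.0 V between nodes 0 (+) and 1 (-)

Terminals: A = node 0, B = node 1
Nodal analysis, taking node 1 as the 0 V reference.
Source V1 fixes V_0 = 10 V.
KCL at each unknown node (sum of currents leaving = 0; resistances in Ω):
  Node 2: (V_2 - 0)/3.9 + (V_2 - 10)/13000 = 0
Collecting terms: 0.2565 × V_2 = 0.0007692  =>  V_2 = 0.002999 V
Power in each resistor, P = (ΔV)²/R:
  P_R1 = (10 - 0)²/33000 = 0.00303 W
  P_R2 = (0 - 0.002999)²/3.9 = 0.000002306 W
  P_R3 = (10 - 0.002999)²/13000 = 0.007688 W
P_total = P_R1 + P_R2 + P_R3 = 0.01072 W

Final answer: 0.01072 W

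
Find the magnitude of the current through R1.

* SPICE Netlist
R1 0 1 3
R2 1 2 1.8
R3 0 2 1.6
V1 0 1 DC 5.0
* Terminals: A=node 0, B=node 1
Nodal analysis, taking node 1 as the 0 V reference.
Source V1 fixes V_0 = 5 V.
KCL at each unknown node (sum of currents leaving = 0; resistances in Ω):
  Node 2: (V_2 - 0)/1.8 + (V_2 - 5)/1.6 = 0
Collecting terms: 1.181 × V_2 = 3.125  =>  V_2 = 2.647 V
I_R1 = (V_0 - V_1)/R1 = (5 - 0)/3 = 1.667 A
|I_R1| = 1.667 A

Final answer: |I_R1| = 1.667 A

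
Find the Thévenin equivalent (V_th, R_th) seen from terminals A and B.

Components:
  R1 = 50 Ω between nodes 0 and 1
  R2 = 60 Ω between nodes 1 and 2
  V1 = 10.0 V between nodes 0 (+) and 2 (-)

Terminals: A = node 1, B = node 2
Step 1 — V_th is the open-circuit voltage V_A - V_B (nothing connected across the terminals).
Nodal analysis, taking node 2 as the 0 V reference.
Source V1 fixes V_0 = 10 V.
KCL at each unknown node (sum of currents leaving = 0; resistances in Ω):
  Node 1: (V_1 - 10)/50 + (V_1 - 0)/60 = 0
Collecting terms: 0.03667 × V_1 = 0.2  =>  V_1 = 5.455 V
V_th = V_1 - V_2 = 5.455 - 0 = 5.455 V
Step 2 — R_th: zero the source — replace V1 by a short circuit (node 2 merges into node 0) — and find the resistance seen between A (node 1) and B (node 0).
Reduce the network between node 1 (A) and node 0 (B) by series/parallel combination:
  Rp1 = R1 ‖ R2 (parallel, both between nodes 0 and 1) = 1/(1/50 + 1/60) = 27.27 Ω
R_th = 27.27 Ω

Final answer: V_th = 5.455 V, R_th = 27.27 Ω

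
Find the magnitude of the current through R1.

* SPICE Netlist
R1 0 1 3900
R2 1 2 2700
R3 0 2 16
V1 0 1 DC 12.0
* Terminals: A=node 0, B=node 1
Nodal analysis, taking node 1 as the 0 V reference.
Source V1 fixes V_0 = 12 V.
KCL at each unknown node (sum of currents leaving = 0; resistances in Ω):
  Node 2: (V_2 - 0)/2700 + (V_2 - 12)/16 = 0
Collecting terms: 0.06287 × V_2 = 0.75  =>  V_2 = 11.93 V
I_R1 = (V_0 - V_1)/R1 = (12 - 0)/3900 = 0.003077 A
|I_R1| = 0.003077 A

Final answer: |I_R1| = 0.003077 A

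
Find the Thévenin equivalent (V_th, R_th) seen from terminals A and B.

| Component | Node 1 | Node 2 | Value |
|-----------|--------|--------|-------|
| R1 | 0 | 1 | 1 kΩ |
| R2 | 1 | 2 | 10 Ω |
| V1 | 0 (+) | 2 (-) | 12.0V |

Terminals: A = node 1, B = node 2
Step 1 — V_th is the open-circuit voltage V_A - V_B (nothing connected across the terminals).
Nodal analysis, taking node 2 as the 0 V reference.
Source V1 fixes V_0 = 12 V.
KCL at each unknown node (sum of currents leaving = 0; resistances in Ω):
  Node 1: (V_1 - 12)/1000 + (V_1 - 0)/10 = 0
Collecting terms: 0.101 × V_1 = 0.012  =>  V_1 = 0.1188 V
V_th = V_1 - V_2 = 0.1188 - 0 = 0.1188 V
Step 2 — R_th: zero the source — replace V1 by a short circuit (node 2 merges into node 0) — and find the resistance seen between A (node 1) and B (node 0).
Reduce the network between node 1 (A) and node 0 (B) by series/parallel combination:
  Rp1 = R1 ‖ R2 (parallel, both between nodes 0 and 1) = 1/(1/1000 + 1/10) = 9.901 Ω
R_th = 9.901 Ω

Final answer: V_th = 0.1188 V, R_th = 9.901 Ω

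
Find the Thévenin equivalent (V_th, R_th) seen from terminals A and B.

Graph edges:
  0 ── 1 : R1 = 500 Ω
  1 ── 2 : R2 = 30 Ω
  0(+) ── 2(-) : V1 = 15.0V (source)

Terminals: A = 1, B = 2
Step 1 — V_th is the open-circuit voltage V_A - V_B (nothing connected across the terminals).
Nodal analysis, taking node 2 as the 0 V reference.
Source V1 fixes V_0 = 15 V.
KCL at each unknown node (sum of currents leaving = 0; resistances in Ω):
  Node 1: (V_1 - 15)/500 + (V_1 - 0)/30 = 0
Collecting terms: 0.03533 × V_1 = 0.03  =>  V_1 = 0.8491 V
V_th = V_1 - V_2 = 0.8491 - 0 = 0.8491 V
Step 2 — R_th: zero the source — replace V1 by a short circuit (node 2 merges into node 0) — and find the resistance seen between A (node 1) and B (node 0).
Reduce the network between node 1 (A) and node 0 (B) by series/parallel combination:
  Rp1 = R1 ‖ R2 (parallel, both between nodes 0 and 1) = 1/(1/500 + 1/30) = 28.3 Ω
R_th = 28.3 Ω

Final answer: V_th = 0.8491 V, R_th = 28.3 Ω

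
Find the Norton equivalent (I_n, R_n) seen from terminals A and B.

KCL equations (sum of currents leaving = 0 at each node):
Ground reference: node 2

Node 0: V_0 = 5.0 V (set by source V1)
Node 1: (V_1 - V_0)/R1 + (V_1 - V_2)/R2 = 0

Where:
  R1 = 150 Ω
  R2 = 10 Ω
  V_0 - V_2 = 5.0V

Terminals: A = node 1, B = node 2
Find the Thévenin equivalent first; then I_n = V_th/R_th and R_n = R_th.
Step 1 — V_th is the open-circuit voltage V_A - V_B (nothing connected across the terminals).
Nodal analysis, taking node 2 as the 0 V reference.
Source V1 fixes V_0 = 5 V.
KCL at each unknown node (sum of currents leaving = 0; resistances in Ω):
  Node 1: (V_1 - 5)/150 + (V_1 - 0)/10 = 0
Collecting terms: 0.1067 × V_1 = 0.03333  =>  V_1 = 0.3125 V
V_th = V_1 - V_2 = 0.3125 - 0 = 0.3125 V
Step 2 — R_th: zero the source — replace V1 by a short circuit (node 2 merges into node 0) — and find the resistance seen between A (node 1) and B (node 0).
Reduce the network between node 1 (A) and node 0 (B) by series/parallel combination:
  Rp1 = R1 ‖ R2 (parallel, both between nodes 0 and 1) = 1/(1/150 + 1/10) = 9.375 Ω
R_th = 9.375 Ω
I_n = V_th/R_th = 0.3125/9.375 = 0.03333 A, and R_n = R_th = 9.375 Ω

Final answer: I_n = 0.03333 A, R_n = 9.375 Ω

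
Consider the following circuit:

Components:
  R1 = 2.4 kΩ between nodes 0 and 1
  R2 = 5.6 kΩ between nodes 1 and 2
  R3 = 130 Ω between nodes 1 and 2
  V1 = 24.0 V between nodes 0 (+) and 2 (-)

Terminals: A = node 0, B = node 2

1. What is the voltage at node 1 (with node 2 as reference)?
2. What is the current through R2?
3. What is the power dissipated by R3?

Nodal analysis, taking node 2 as the 0 V reference.
Source V1 fixes V_0 = 24 V.
KCL at each unknown node (sum of currents leaving = 0; resistances in Ω):
  Node 1: (V_1 - 24)/2400 + (V_1 - 0)/5600 + (V_1 - 0)/130 = 0
Collecting terms: 0.008288 × V_1 = 0.01  =>  V_1 = 1.207 V
Part 1:
  Read off the nodal solution: V_1 = 1.207 V
Part 2:
  I_R2 = (V_1 - V_2)/R2 = (1.207 - 0)/5600 = 0.0002155 A
  Magnitude: I_R2 = 0.0002155 A
Part 3:
  I_R3 = (V_1 - V_2)/R3 = (1.207 - 0)/130 = 0.009282 A
  P_R3 = I_R3² × R3 = (0.009282)² × 130 = 0.0112 W

Final answers:
1. V_1 = 1.207 V
2. I_R2 = 0.0002155 A
3. P_R3 = 0.0112 W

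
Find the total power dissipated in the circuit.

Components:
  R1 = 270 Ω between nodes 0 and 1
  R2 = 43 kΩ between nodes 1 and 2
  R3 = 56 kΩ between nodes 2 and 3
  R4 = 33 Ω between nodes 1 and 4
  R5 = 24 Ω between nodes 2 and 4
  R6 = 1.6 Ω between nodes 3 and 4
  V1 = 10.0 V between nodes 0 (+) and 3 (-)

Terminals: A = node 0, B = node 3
Nodal analysis, taking node 3 as the 0 V reference.
Source V1 fixes V_0 = 10 V.
KCL at each unknown node (sum of currents leaving = 0; resistances in Ω):
  Node 1: (V_1 - 10)/270 + (V_1 - V_2)/43000 + (V_1 - V_4)/33 = 0
  Node 2: (V_2 - V_1)/43000 + (V_2 - 0)/56000 + (V_2 - V_4)/24 = 0
  Node 4: (V_4 - V_1)/33 + (V_4 - V_2)/24 + (V_4 - 0)/1.6 = 0
Collecting terms (coefficients in siemens):
  0.03403·V_1 - 0.00002326·V_2 - 0.0303·V_4 = 0.03704
  0.04171·V_2 - 0.00002326·V_1 - 0.04167·V_4 = 0
  0.697·V_4 - 0.0303·V_1 - 0.04167·V_2 = 0
Solving these 3 simultaneous equations (Gaussian elimination) gives:
  V_1 = 1.135 V, V_2 = 0.05311 V, V_4 = 0.05253 V
Power in each resistor, P = (ΔV)²/R:
  P_R1 = (10 - 1.135)²/270 = 0.2911 W
  P_R2 = (1.135 - 0.05311)²/43000 = 0.00002723 W
  P_R3 = (0.05311 - 0)²/56000 = 0.00000005037 W
  P_R4 = (1.135 - 0.05253)²/33 = 0.03552 W
  P_R5 = (0.05311 - 0.05253)²/24 = 0.00000001407 W
  P_R6 = (0 - 0.05253)²/1.6 = 0.001725 W
P_total = P_R1 + P_R2 + P_R3 + P_R4 + P_R5 + P_R6 = 0.3283 W

Final answer: 0.3283 W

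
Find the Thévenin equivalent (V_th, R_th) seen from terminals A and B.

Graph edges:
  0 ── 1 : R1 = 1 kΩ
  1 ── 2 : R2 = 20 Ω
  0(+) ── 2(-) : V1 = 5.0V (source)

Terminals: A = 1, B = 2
Step 1 — V_th is the open-circuit voltage V_A - V_B (nothing connected across the terminals).
Nodal analysis, taking node 2 as the 0 V reference.
Source V1 fixes V_0 = 5 V.
KCL at each unknown node (sum of currents leaving = 0; resistances in Ω):
  Node 1: (V_1 - 5)/1000 + (V_1 - 0)/20 = 0
Collecting terms: 0.051 × V_1 = 0.005  =>  V_1 = 0.09804 V
V_th = V_1 - V_2 = 0.09804 - 0 = 0.09804 V
Step 2 — R_th: zero the source — replace V1 by a short circuit (node 2 merges into node 0) — and find the resistance seen between A (node 1) and B (node 0).
Reduce the network between node 1 (A) and node 0 (B) by series/parallel combination:
  Rp1 = R1 ‖ R2 (parallel, both between nodes 0 and 1) = 1/(1/1000 + 1/20) = 19.61 Ω
R_th = 19.61 Ω

Final answer: V_th = 0.09804 V, R_th = 19.61 Ω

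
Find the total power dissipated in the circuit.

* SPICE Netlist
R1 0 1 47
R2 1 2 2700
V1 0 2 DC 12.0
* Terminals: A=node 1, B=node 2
Nodal analysis, taking node 2 as the 0 V reference.
Source V1 fixes V_0 = 12 V.
KCL at each unknown node (sum of currents leaving = 0; resistances in Ω):
  Node 1: (V_1 - 12)/47 + (V_1 - 0)/2700 = 0
Collecting terms: 0.02165 × V_1 = 0.2553  =>  V_1 = 11.79 V
Power in each resistor, P = (ΔV)²/R:
  P_R1 = (12 - 11.79)²/47 = 0.0008969 W
  P_R2 = (11.79 - 0)²/2700 = 0.05152 W
P_total = P_R1 + P_R2 = 0.05242 W

Final answer: 0.05242 W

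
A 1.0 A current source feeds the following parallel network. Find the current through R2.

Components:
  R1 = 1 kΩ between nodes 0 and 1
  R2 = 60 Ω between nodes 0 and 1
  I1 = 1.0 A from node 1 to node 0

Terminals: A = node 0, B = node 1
All resistors sit directly between nodes 0 and 1, so they are in parallel and share one voltage V; the full source current 1 A splits among them.
1/R_par = 1/1000 + 1/60 = 0.01767 S  =>  R_par = 56.6 Ω
V = I × R_par = 1 × 56.6 = 56.6 V
I_R2 = V/R2 = 56.6/60 = 0.9434 A

Final answer: 0.9434 A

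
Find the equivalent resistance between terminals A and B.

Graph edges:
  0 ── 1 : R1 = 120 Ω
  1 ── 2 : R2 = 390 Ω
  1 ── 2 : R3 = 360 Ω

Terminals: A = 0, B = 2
Reduce the network between node 0 (A) and node 2 (B) by series/parallel combination:
  Rp1 = R2 ‖ R3 (parallel, both between nodes 1 and 2) = 1/(1/390 + 1/360) = 187.2 Ω
  Rs1 = R1 + Rp1 (series, joined only at node 1) = 120 + 187.2 = 307.2 Ω
R_eq = 307.2 Ω

Final answer: 307.2 Ω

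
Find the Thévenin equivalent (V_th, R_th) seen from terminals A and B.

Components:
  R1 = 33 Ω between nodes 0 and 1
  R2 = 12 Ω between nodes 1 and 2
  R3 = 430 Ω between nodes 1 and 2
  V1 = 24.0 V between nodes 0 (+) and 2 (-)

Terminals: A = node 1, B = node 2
Step 1 — V_th is the open-circuit voltage V_A - V_B (nothing connected across the terminals).
Nodal analysis, taking node 2 as the 0 V reference.
Source V1 fixes V_0 = 24 V.
KCL at each unknown node (sum of currents leaving = 0; resistances in Ω):
  Node 1: (V_1 - 24)/33 + (V_1 - 0)/12 + (V_1 - 0)/430 = 0
Collecting terms: 0.116 × V_1 = 0.7273  =>  V_1 = 6.272 V
V_th = V_1 - V_2 = 6.272 - 0 = 6.272 V
Step 2 — R_th: zero the source — replace V1 by a short circuit (node 2 merges into node 0) — and find the resistance seen between A (node 1) and B (node 0).
Reduce the network between node 1 (A) and node 0 (B) by series/parallel combination:
  Rp1 = R1 ‖ R2 ‖ R3 (parallel, all between nodes 0 and 1) = 1/(1/33 + 1/12 + 1/430) = 8.624 Ω
R_th = 8.624 Ω

Final answer: V_th = 6.272 V, R_th = 8.624 Ω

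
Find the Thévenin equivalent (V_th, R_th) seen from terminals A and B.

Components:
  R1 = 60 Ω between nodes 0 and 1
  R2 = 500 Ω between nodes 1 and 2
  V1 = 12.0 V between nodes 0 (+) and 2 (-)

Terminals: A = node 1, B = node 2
Step 1 — V_th is the open-circuit voltage V_A - V_B (nothing connected across the terminals).
Nodal analysis, taking node 2 as the 0 V reference.
Source V1 fixes V_0 = 12 V.
KCL at each unknown node (sum of currents leaving = 0; resistances in Ω):
  Node 1: (V_1 - 12)/60 + (V_1 - 0)/500 = 0
Collecting terms: 0.01867 × V_1 = 0.2  =>  V_1 = 10.71 V
V_th = V_1 - V_2 = 10.71 - 0 = 10.71 V
Step 2 — R_th: zero the source — replace V1 by a short circuit (node 2 merges into node 0) — and find the resistance seen between A (node 1) and B (node 0).
Reduce the network between node 1 (A) and node 0 (B) by series/parallel combination:
  Rp1 = R1 ‖ R2 (parallel, both between nodes 0 and 1) = 1/(1/60 + 1/500) = 53.57 Ω
R_th = 53.57 Ω

Final answer: V_th = 10.71 V, R_th = 53.57 Ω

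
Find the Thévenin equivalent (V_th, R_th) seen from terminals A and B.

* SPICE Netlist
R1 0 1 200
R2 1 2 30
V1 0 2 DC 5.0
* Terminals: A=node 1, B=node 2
Step 1 — V_th is the open-circuit voltage V_A - V_B (nothing connected across the terminals).
Nodal analysis, taking node 2 as the 0 V reference.
Source V1 fixes V_0 = 5 V.
KCL at each unknown node (sum of currents leaving = 0; resistances in Ω):
  Node 1: (V_1 - 5)/200 + (V_1 - 0)/30 = 0
Collecting terms: 0.03833 × V_1 = 0.025  =>  V_1 = 0.6522 V
V_th = V_1 - V_2 = 0.6522 - 0 = 0.6522 V
Step 2 — R_th: zero the source — replace V1 by a short circuit (node 2 merges into node 0) — and find the resistance seen between A (node 1) and B (node 0).
Reduce the network between node 1 (A) and node 0 (B) by series/parallel combination:
  Rp1 = R1 ‖ R2 (parallel, both between nodes 0 and 1) = 1/(1/200 + 1/30) = 26.09 Ω
R_th = 26.09 Ω

Final answer: V_th = 0.6522 V, R_th = 26.09 Ω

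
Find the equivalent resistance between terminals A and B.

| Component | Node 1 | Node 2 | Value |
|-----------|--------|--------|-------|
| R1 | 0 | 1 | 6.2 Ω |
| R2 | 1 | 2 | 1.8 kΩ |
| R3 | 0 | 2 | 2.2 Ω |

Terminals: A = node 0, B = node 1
Reduce the network between node 0 (A) and node 1 (B) by series/parallel combination:
  Rs1 = R3 + R2 (series, joined only at node 2) = 2.2 + 1800 = 1802 Ω
  Rp1 = R1 ‖ Rs1 (parallel, both between nodes 0 and 1) = 1/(1/6.2 + 1/1802) = 6.179 Ω
R_eq = 6.179 Ω

Final answer: 6.179 Ω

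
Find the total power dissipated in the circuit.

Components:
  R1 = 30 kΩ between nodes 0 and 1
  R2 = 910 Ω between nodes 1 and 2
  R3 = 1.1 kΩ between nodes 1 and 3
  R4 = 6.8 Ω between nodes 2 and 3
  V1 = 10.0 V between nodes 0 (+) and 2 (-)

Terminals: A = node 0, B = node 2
Nodal analysis, taking node 2 as the 0 V reference.
Source V1 fixes V_0 = 10 V.
KCL at each unknown node (sum of currents leaving = 0; resistances in Ω):
  Node 1: (V_1 - 10)/30000 + (V_1 - 0)/910 + (V_1 - V_3)/1100 = 0
  Node 3: (V_3 - V_1)/1100 + (V_3 - 0)/6.8 = 0
Collecting terms (coefficients in siemens):
  0.002041·V_1 - 0.0009091·V_3 = 0.0003333
  0.148·V_3 - 0.0009091·V_1 = 0
Determinant D = (0.002041)(0.148) - (-0.0009091)(-0.0009091) = 0.0003012
V_1 = [(0.0003333)(0.148) - (-0.0009091)(0)]/D = 0.1637 V
V_3 = [(0.002041)(0) - (0.0003333)(-0.0009091)]/D = 0.001006 V
Power in each resistor, P = (ΔV)²/R:
  P_R1 = (10 - 0.1637)²/30000 = 0.003225 W
  P_R2 = (0.1637 - 0)²/910 = 0.00002946 W
  P_R3 = (0.1637 - 0.001006)²/1100 = 0.00002408 W
  P_R4 = (0 - 0.001006)²/6.8 = 0.0000001488 W
P_total = P_R1 + P_R2 + P_R3 + P_R4 = 0.003279 W

Final answer: 0.003279 W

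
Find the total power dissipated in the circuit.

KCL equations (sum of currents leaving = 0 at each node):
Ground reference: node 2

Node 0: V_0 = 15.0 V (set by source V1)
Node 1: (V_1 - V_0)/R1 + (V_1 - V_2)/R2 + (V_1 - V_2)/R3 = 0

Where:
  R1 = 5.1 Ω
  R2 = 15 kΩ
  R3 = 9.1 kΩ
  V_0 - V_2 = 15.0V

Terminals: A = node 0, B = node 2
Nodal analysis, taking node 2 as the 0 V reference.
Source V1 fixes V_0 = 15 V.
KCL at each unknown node (sum of currents leaving = 0; resistances in Ω):
  Node 1: (V_1 - 15)/5.1 + (V_1 - 0)/15000 + (V_1 - 0)/9100 = 0
Collecting terms: 0.1963 × V_1 = 2.941  =>  V_1 = 14.99 V
Power in each resistor, P = (ΔV)²/R:
  P_R1 = (15 - 14.99)²/5.1 = 0.00003571 W
  P_R2 = (14.99 - 0)²/15000 = 0.01497 W
  P_R3 = (14.99 - 0)²/9100 = 0.02468 W
P_total = P_R1 + P_R2 + P_R3 = 0.03969 W

Final answer: 0.03969 W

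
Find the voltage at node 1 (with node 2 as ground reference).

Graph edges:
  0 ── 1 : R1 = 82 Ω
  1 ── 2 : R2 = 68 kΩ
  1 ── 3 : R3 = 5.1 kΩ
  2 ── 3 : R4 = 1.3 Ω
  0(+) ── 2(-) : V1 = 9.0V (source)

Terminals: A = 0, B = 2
Nodal analysis, taking node 2 as the 0 V reference.
Source V1 fixes V_0 = 9 V.
KCL at each unknown node (sum of currents leaving = 0; resistances in Ω):
  Node 1: (V_1 - 9)/82 + (V_1 - 0)/68000 + (V_1 - V_3)/5100 = 0
  Node 3: (V_3 - V_1)/5100 + (V_3 - 0)/1.3 = 0
Collecting terms (coefficients in siemens):
  0.01241·V_1 - 0.0001961·V_3 = 0.1098
  0.7694·V_3 - 0.0001961·V_1 = 0
Determinant D = (0.01241)(0.7694) - (-0.0001961)(-0.0001961) = 0.009545
V_1 = [(0.1098)(0.7694) - (-0.0001961)(0)]/D = 8.847 V
V_3 = [(0.01241)(0) - (0.1098)(-0.0001961)]/D = 0.002255 V
The requested potential is V_1 = 8.847 V.

Final answer: V_1 = 8.847 V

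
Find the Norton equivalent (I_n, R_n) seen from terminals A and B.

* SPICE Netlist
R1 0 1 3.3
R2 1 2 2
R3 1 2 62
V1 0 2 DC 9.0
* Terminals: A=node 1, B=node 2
Find the Thévenin equivalent first; then I_n = V_th/R_th and R_n = R_th.
Step 1 — V_th is the open-circuit voltage V_A - V_B (nothing connected across the terminals).
Nodal analysis, taking node 2 as the 0 V reference.
Source V1 fixes V_0 = 9 V.
KCL at each unknown node (sum of currents leaving = 0; resistances in Ω):
  Node 1: (V_1 - 9)/3.3 + (V_1 - 0)/2 + (V_1 - 0)/62 = 0
Collecting terms: 0.8192 × V_1 = 2.727  =>  V_1 = 3.329 V
V_th = V_1 - V_2 = 3.329 - 0 = 3.329 V
Step 2 — R_th: zero the source — replace V1 by a short circuit (node 2 merges into node 0) — and find the resistance seen between A (node 1) and B (node 0).
Reduce the network between node 1 (A) and node 0 (B) by series/parallel combination:
  Rp1 = R1 ‖ R2 ‖ R3 (parallel, all between nodes 0 and 1) = 1/(1/3.3 + 1/2 + 1/62) = 1.221 Ω
R_th = 1.221 Ω
I_n = V_th/R_th = 3.329/1.221 = 2.727 A, and R_n = R_th = 1.221 Ω

Final answer: I_n = 2.727 A, R_n = 1.221 Ω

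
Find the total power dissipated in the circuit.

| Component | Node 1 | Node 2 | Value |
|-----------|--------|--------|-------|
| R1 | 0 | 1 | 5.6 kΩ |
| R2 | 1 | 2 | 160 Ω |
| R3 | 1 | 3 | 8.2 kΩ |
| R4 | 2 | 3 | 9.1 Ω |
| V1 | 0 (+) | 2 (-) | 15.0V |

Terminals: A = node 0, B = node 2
Nodal analysis, taking node 2 as the 0 V reference.
Source V1 fixes V_0 = 15 V.
KCL at each unknown node (sum of currents leaving = 0; resistances in Ω):
  Node 1: (V_1 - 15)/5600 + (V_1 - 0)/160 + (V_1 - V_3)/8200 = 0
  Node 3: (V_3 - V_1)/8200 + (V_3 - 0)/9.1 = 0
Collecting terms (coefficients in siemens):
  0.006551·V_1 - 0.000122·V_3 = 0.002679
  0.11·V_3 - 0.000122·V_1 = 0
Determinant D = (0.006551)(0.11) - (-0.000122)(-0.000122) = 0.0007206
V_1 = [(0.002679)(0.11) - (-0.000122)(0)]/D = 0.4089 V
V_3 = [(0.006551)(0) - (0.002679)(-0.000122)]/D = 0.0004533 V
Power in each resistor, P = (ΔV)²/R:
  P_R1 = (15 - 0.4089)²/5600 = 0.03802 W
  P_R2 = (0.4089 - 0)²/160 = 0.001045 W
  P_R3 = (0.4089 - 0.0004533)²/8200 = 0.00002035 W
  P_R4 = (0 - 0.0004533)²/9.1 = 0.00000002258 W
P_total = P_R1 + P_R2 + P_R3 + P_R4 = 0.03908 W

Final answer: 0.03908 W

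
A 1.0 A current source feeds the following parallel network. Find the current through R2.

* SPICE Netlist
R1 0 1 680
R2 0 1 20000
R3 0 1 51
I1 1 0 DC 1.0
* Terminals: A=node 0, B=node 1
All resistors sit directly between nodes 0 and 1, so they are in parallel and share one voltage V; the full source current 1 A splits among them.
1/R_par = 1/680 + 1/20000 + 1/51 = 0.02113 S  =>  R_par = 47.33 Ω
V = I × R_par = 1 × 47.33 = 47.33 V
I_R2 = V/R2 = 47.33/20000 = 0.002366 A

Final answer: 0.002366 A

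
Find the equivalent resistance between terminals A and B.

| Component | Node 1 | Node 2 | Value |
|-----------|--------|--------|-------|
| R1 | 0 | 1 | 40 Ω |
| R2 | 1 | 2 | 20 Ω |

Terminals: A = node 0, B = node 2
Reduce the network between node 0 (A) and node 2 (B) by series/parallel combination:
  Rs1 = R1 + R2 (series, joined only at node 1) = 40 + 20 = 60 Ω
R_eq = 60 Ω

Final answer: 60 Ω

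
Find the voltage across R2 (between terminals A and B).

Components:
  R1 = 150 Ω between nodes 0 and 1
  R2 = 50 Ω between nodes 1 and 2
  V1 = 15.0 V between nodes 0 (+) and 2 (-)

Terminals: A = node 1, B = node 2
R1 and R2 are in series across V1 (node 0 → node 1 → node 2), and the output A–B is taken across R2, so this is a voltage divider.
Series current: I = V1/(R1 + R2) = 15/(150 + 50) = 15/200 = 0.075 A
V_R2 = I × R2 = V1 × R2/(R1 + R2) = 15 × 50/200 = 3.75 V

Final answer: 3.75 V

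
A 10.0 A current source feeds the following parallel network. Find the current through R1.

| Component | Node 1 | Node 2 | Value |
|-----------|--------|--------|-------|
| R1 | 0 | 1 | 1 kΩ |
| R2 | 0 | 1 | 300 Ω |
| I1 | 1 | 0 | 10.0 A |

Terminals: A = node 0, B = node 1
All resistors sit directly between nodes 0 and 1, so they are in parallel and share one voltage V; the full source current 10 A splits among them.
1/R_par = 1/1000 + 1/300 = 0.004333 S  =>  R_par = 230.8 Ω
V = I × R_par = 10 × 230.8 = 2308 V
I_R1 = V/R1 = 2308/1000 = 2.308 A

Final answer: 2.308 A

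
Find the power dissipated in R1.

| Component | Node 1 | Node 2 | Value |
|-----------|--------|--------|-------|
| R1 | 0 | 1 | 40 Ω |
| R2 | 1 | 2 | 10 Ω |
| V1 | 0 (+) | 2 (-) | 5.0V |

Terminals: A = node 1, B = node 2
Nodal analysis, taking node 2 as the 0 V reference.
Source V1 fixes V_0 = 5 V.
KCL at each unknown node (sum of currents leaving = 0; resistances in Ω):
  Node 1: (V_1 - 5)/40 + (V_1 - 0)/10 = 0
Collecting terms: 0.125 × V_1 = 0.125  =>  V_1 = 1 V
I_R1 = (V_0 - V_1)/R1 = (5 - 1)/40 = 0.1 A
P_R1 = I_R1² × R1 = (0.1)² × 40 = 0.4 W

Final answer: 0.4 W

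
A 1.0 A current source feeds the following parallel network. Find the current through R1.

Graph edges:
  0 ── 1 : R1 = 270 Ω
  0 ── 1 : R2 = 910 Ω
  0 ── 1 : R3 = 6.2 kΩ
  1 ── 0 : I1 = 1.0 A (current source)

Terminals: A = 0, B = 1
All resistors sit directly between nodes 0 and 1, so they are in parallel and share one voltage V; the full source current 1 A splits among them.
1/R_par = 1/270 + 1/910 + 1/6200 = 0.004964 S  =>  R_par = 201.5 Ω
V = I × R_par = 1 × 201.5 = 201.5 V
I_R1 = V/R1 = 201.5/270 = 0.7461 A

Final answer: 0.7461 A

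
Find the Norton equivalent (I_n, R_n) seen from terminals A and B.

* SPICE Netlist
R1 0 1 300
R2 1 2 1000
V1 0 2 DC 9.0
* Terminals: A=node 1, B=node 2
Find the Thévenin equivalent first; then I_n = V_th/R_th and R_n = R_th.
Step 1 — V_th is the open-circuit voltage V_A - V_B (nothing connected across the terminals).
Nodal analysis, taking node 2 as the 0 V reference.
Source V1 fixes V_0 = 9 V.
KCL at each unknown node (sum of currents leaving = 0; resistances in Ω):
  Node 1: (V_1 - 9)/300 + (V_1 - 0)/1000 = 0
Collecting terms: 0.004333 × V_1 = 0.03  =>  V_1 = 6.923 V
V_th = V_1 - V_2 = 6.923 - 0 = 6.923 V
Step 2 — R_th: zero the source — replace V1 by a short circuit (node 2 merges into node 0) — and find the resistance seen between A (node 1) and B (node 0).
Reduce the network between node 1 (A) and node 0 (B) by series/parallel combination:
  Rp1 = R1 ‖ R2 (parallel, both between nodes 0 and 1) = 1/(1/300 + 1/1000) = 230.8 Ω
R_th = 230.8 Ω
I_n = V_th/R_th = 6.923/230.8 = 0.03 A, and R_n = R_th = 230.8 Ω

Final answer: I_n = 0.03 A, R_n = 230.8 Ω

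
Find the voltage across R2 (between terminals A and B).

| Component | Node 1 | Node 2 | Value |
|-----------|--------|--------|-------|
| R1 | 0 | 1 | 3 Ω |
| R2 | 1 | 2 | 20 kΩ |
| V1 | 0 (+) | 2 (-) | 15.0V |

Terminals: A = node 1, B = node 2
R1 and R2 are in series across V1 (node 0 → node 1 → node 2), and the output A–B is taken across R2, so this is a voltage divider.
Series current: I = V1/(R1 + R2) = 15/(3 + 20000) = 15/20000 = 0.0007499 A
V_R2 = I × R2 = V1 × R2/(R1 + R2) = 15 × 20000/20000 = 15 V

Final answer: 15 V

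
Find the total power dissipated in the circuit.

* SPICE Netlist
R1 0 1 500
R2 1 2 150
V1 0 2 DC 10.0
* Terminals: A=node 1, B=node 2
Nodal analysis, taking node 2 as the 0 V reference.
Source V1 fixes V_0 = 10 V.
KCL at each unknown node (sum of currents leaving = 0; resistances in Ω):
  Node 1: (V_1 - 10)/500 + (V_1 - 0)/150 = 0
Collecting terms: 0.008667 × V_1 = 0.02  =>  V_1 = 2.308 V
Power in each resistor, P = (ΔV)²/R:
  P_R1 = (10 - 2.308)²/500 = 0.1183 W
  P_R2 = (2.308 - 0)²/150 = 0.0355 W
P_total = P_R1 + P_R2 = 0.1538 W

Final answer: 0.1538 W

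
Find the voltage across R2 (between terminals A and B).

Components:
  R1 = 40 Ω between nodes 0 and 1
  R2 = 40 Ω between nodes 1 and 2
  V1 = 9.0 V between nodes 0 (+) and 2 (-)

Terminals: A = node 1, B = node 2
R1 and R2 are in series across V1 (node 0 → node 1 → node 2), and the output A–B is taken across R2, so this is a voltage divider.
Series current: I = V1/(R1 + R2) = 9/(40 + 40) = 9/80 = 0.1125 A
V_R2 = I × R2 = V1 × R2/(R1 + R2) = 9 × 40/80 = 4.5 V

Final answer: 4.5 V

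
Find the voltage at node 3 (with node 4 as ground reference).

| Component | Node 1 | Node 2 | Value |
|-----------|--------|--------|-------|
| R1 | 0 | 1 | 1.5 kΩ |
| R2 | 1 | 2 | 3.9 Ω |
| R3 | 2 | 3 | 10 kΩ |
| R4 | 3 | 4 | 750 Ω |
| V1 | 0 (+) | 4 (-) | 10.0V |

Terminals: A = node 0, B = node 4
Nodal analysis, taking node 4 as the 0 V reference.
Source V1 fixes V_0 = 10 V.
KCL at each unknown node (sum of currents leaving = 0; resistances in Ω):
  Node 1: (V_1 - 10)/1500 + (V_1 - V_2)/3.9 = 0
  Node 2: (V_2 - V_1)/3.9 + (V_2 - V_3)/10000 = 0
  Node 3: (V_3 - V_2)/10000 + (V_3 - 0)/750 = 0
Collecting terms (coefficients in siemens):
  0.2571·V_1 - 0.2564·V_2 = 0.006667
  0.2565·V_2 - 0.2564·V_1 - 0.0001·V_3 = 0
  0.001433·V_3 - 0.0001·V_2 = 0
Solving these 3 simultaneous equations (Gaussian elimination) gives:
  V_1 = 8.776 V, V_2 = 8.773 V, V_3 = 0.6121 V
The requested potential is V_3 = 0.6121 V.

Final answer: V_3 = 0.6121 V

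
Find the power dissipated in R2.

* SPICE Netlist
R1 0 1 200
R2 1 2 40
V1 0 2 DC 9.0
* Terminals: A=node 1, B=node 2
Nodal analysis, taking node 2 as the 0 V reference.
Source V1 fixes V_0 = 9 V.
KCL at each unknown node (sum of currents leaving = 0; resistances in Ω):
  Node 1: (V_1 - 9)/200 + (V_1 - 0)/40 = 0
Collecting terms: 0.03 × V_1 = 0.045  =>  V_1 = 1.5 V
I_R2 = (V_1 - V_2)/R2 = (1.5 - 0)/40 = 0.0375 A
P_R2 = I_R2² × R2 = (0.0375)² × 40 = 0.05625 W

Final answer: 0.05625 W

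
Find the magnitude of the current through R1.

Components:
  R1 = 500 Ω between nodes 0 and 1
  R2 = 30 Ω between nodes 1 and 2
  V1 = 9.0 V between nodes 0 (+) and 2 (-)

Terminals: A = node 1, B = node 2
Nodal analysis, taking node 2 as the 0 V reference.
Source V1 fixes V_0 = 9 V.
KCL at each unknown node (sum of currents leaving = 0; resistances in Ω):
  Node 1: (V_1 - 9)/500 + (V_1 - 0)/30 = 0
Collecting terms: 0.03533 × V_1 = 0.018  =>  V_1 = 0.5094 V
I_R1 = (V_0 - V_1)/R1 = (9 - 0.5094)/500 = 0.01698 A
|I_R1| = 0.01698 A

Final answer: |I_R1| = 0.01698 A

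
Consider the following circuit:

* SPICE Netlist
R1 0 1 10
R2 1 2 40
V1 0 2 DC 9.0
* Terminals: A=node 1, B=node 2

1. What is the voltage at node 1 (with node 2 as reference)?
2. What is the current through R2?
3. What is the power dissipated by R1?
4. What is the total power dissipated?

Nodal analysis, taking node 2 as the 0 V reference.
Source V1 fixes V_0 = 9 V.
KCL at each unknown node (sum of currents leaving = 0; resistances in Ω):
  Node 1: (V_1 - 9)/10 + (V_1 - 0)/40 = 0
Collecting terms: 0.125 × V_1 = 0.9  =>  V_1 = 7.2 V
Part 1:
  Read off the nodal solution: V_1 = 7.2 V
Part 2:
  I_R2 = (V_1 - V_2)/R2 = (7.2 - 0)/40 = 0.18 A
  Magnitude: I_R2 = 0.18 A
Part 3:
  I_R1 = (V_0 - V_1)/R1 = (9 - 7.2)/10 = 0.18 A
  P_R1 = I_R1² × R1 = (0.18)² × 10 = 0.324 W
Part 4:
  Power in each resistor, P = (ΔV)²/R:
    P_R1 = (9 - 7.2)²/10 = 0.324 W
    P_R2 = (7.2 - 0)²/40 = 1.296 W
  P_total = P_R1 + P_R2 = 1.62 W

Final answers:
1. V_1 = 7.2 V
2. I_R2 = 0.18 A
3. P_R1 = 0.324 W
4. P_total = 1.62 W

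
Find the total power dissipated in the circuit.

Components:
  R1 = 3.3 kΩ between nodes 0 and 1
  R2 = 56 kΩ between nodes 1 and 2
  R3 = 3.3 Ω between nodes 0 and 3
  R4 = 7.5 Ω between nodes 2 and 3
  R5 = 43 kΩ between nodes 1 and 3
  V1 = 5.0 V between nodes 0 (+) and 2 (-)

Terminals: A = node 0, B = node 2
Nodal analysis, taking node 2 as the 0 V reference.
Source V1 fixes V_0 = 5 V.
KCL at each unknown node (sum of currents leaving = 0; resistances in Ω):
  Node 1: (V_1 - 5)/3300 + (V_1 - 0)/56000 + (V_1 - V_3)/43000 = 0
  Node 3: (V_3 - 5)/3.3 + (V_3 - 0)/7.5 + (V_3 - V_1)/43000 = 0
Collecting terms (coefficients in siemens):
  0.0003441·V_1 - 0.00002326·V_3 = 0.001515
  0.4364·V_3 - 0.00002326·V_1 = 1.515
Determinant D = (0.0003441)(0.4364) - (-0.00002326)(-0.00002326) = 0.0001502
V_1 = [(0.001515)(0.4364) - (-0.00002326)(1.515)]/D = 4.637 V
V_3 = [(0.0003441)(1.515) - (0.001515)(-0.00002326)]/D = 3.472 V
Power in each resistor, P = (ΔV)²/R:
  P_R1 = (5 - 4.637)²/3300 = 0.00003986 W
  P_R2 = (4.637 - 0)²/56000 = 0.000384 W
  P_R3 = (5 - 3.472)²/3.3 = 0.7072 W
  P_R4 = (0 - 3.472)²/7.5 = 1.608 W
  P_R5 = (4.637 - 3.472)²/43000 = 0.00003157 W
P_total = P_R1 + P_R2 + P_R3 + P_R4 + P_R5 = 2.315 W

Final answer: 2.315 W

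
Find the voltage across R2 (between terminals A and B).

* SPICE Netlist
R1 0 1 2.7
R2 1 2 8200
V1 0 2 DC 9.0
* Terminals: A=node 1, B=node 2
R1 and R2 are in series across V1 (node 0 → node 1 → node 2), and the output A–B is taken across R2, so this is a voltage divider.
Series current: I = V1/(R1 + R2) = 9/(2.7 + 8200) = 9/8203 = 0.001097 A
V_R2 = I × R2 = V1 × R2/(R1 + R2) = 9 × 8200/8203 = 8.997 V

Final answer: 8.997 V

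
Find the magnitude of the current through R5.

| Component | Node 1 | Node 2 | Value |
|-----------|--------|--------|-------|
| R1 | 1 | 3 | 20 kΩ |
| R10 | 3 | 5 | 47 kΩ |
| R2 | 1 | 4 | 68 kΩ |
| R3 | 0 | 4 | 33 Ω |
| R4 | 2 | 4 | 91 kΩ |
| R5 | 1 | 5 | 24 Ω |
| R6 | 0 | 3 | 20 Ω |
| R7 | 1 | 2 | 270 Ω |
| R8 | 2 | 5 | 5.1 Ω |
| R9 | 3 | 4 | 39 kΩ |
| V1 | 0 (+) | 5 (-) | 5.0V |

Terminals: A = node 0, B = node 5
Nodal analysis, taking node 5 as the 0 V reference.
Source V1 fixes V_0 = 5 V.
KCL at each unknown node (sum of currents leaving = 0; resistances in Ω):
  Node 1: (V_1 - V_3)/20000 + (V_1 - V_4)/68000 + (V_1 - 0)/24 + (V_1 - V_2)/270 = 0
  Node 2: (V_2 - V_4)/91000 + (V_2 - V_1)/270 + (V_2 - 0)/5.1 = 0
  Node 3: (V_3 - V_1)/20000 + (V_3 - 5)/20 + (V_3 - V_4)/39000 + (V_3 - 0)/47000 = 0
  Node 4: (V_4 - V_1)/68000 + (V_4 - 5)/33 + (V_4 - V_2)/91000 + (V_4 - V_3)/39000 = 0
Collecting terms (coefficients in siemens):
  0.04544·V_1 - 0.003704·V_2 - 0.00005·V_3 - 0.00001471·V_4 = 0
  0.1998·V_2 - 0.003704·V_1 - 0.00001099·V_4 = 0
  0.0501·V_3 - 0.00005·V_1 - 0.00002564·V_4 = 0.25
  0.03035·V_4 - 0.00001471·V_1 - 0.00001099·V_2 - 0.00002564·V_3 = 0.1515
Solving these 4 simultaneous equations (Gaussian elimination) gives:
  V_1 = 0.007145 V, V_2 = 0.0004072 V, V_3 = 4.993 V, V_4 = 4.996 V
I_R5 = (V_1 - V_5)/R5 = (0.007145 - 0)/24 = 0.0002977 A
|I_R5| = 0.0002977 A

Final answer: |I_R5| = 0.0002977 A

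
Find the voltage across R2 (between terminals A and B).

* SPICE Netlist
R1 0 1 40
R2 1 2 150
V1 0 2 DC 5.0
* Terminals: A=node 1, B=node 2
R1 and R2 are in series across V1 (node 0 → node 1 → node 2), and the output A–B is taken across R2, so this is a voltage divider.
Series current: I = V1/(R1 + R2) = 5/(40 + 150) = 5/190 = 0.02632 A
V_R2 = I × R2 = V1 × R2/(R1 + R2) = 5 × 150/190 = 3.947 V

Final answer: 3.947 V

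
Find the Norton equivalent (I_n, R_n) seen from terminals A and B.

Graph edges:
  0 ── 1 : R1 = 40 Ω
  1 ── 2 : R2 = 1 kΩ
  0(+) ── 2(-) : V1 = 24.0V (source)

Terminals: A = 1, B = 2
Find the Thévenin equivalent first; then I_n = V_th/R_th and R_n = R_th.
Step 1 — V_th is the open-circuit voltage V_A - V_B (nothing connected across the terminals).
Nodal analysis, taking node 2 as the 0 V reference.
Source V1 fixes V_0 = 24 V.
KCL at each unknown node (sum of currents leaving = 0; resistances in Ω):
  Node 1: (V_1 - 24)/40 + (V_1 - 0)/1000 = 0
Collecting terms: 0.026 × V_1 = 0.6  =>  V_1 = 23.08 V
V_th = V_1 - V_2 = 23.08 - 0 = 23.08 V
Step 2 — R_th: zero the source — replace V1 by a short circuit (node 2 merges into node 0) — and find the resistance seen between A (node 1) and B (node 0).
Reduce the network between node 1 (A) and node 0 (B) by series/parallel combination:
  Rp1 = R1 ‖ R2 (parallel, both between nodes 0 and 1) = 1/(1/40 + 1/1000) = 38.46 Ω
R_th = 38.46 Ω
I_n = V_th/R_th = 23.08/38.46 = 0.6 A, and R_n = R_th = 38.46 Ω

Final answer: I_n = 0.6 A, R_n = 38.46 Ω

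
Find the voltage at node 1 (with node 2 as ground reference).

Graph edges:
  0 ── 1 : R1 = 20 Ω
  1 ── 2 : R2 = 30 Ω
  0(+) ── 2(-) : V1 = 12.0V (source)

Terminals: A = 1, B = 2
Nodal analysis, taking node 2 as the 0 V reference.
Source V1 fixes V_0 = 12 V.
KCL at each unknown node (sum of currents leaving = 0; resistances in Ω):
  Node 1: (V_1 - 12)/20 + (V_1 - 0)/30 = 0
Collecting terms: 0.08333 × V_1 = 0.6  =>  V_1 = 7.2 V
The requested potential is V_1 = 7.2 V.

Final answer: V_1 = 7.2 V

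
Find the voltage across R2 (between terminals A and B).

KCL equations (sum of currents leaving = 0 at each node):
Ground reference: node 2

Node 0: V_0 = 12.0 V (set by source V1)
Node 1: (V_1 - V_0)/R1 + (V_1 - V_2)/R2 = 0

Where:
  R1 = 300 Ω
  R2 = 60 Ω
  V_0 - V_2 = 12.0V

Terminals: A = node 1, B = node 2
R1 and R2 are in series across V1 (node 0 → node 1 → node 2), and the output A–B is taken across R2, so this is a voltage divider.
Series current: I = V1/(R1 + R2) = 12/(300 + 60) = 12/360 = 0.03333 A
V_R2 = I × R2 = V1 × R2/(R1 + R2) = 12 × 60/360 = 2 V

Final answer: 2 V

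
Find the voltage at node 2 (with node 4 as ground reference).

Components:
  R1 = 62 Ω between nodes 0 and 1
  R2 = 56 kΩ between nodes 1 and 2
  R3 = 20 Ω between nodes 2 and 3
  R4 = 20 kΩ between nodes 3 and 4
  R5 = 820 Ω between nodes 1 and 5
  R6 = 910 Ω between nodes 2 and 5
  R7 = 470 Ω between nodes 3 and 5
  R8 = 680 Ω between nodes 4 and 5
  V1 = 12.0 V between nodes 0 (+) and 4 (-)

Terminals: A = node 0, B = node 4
Nodal analysis, taking node 4 as the 0 V reference.
Source V1 fixes V_0 = 12 V.
KCL at each unknown node (sum of currents leaving = 0; resistances in Ω):
  Node 1: (V_1 - 12)/62 + (V_1 - V_2)/56000 + (V_1 - V_5)/820 = 0
  Node 2: (V_2 - V_1)/56000 + (V_2 - V_3)/20 + (V_2 - V_5)/910 = 0
  Node 3: (V_3 - V_2)/20 + (V_3 - 0)/20000 + (V_3 - V_5)/470 = 0
  Node 5: (V_5 - V_1)/820 + (V_5 - V_2)/910 + (V_5 - V_3)/470 + (V_5 - 0)/680 = 0
Collecting terms (coefficients in siemens):
  0.01737·V_1 - 0.00001786·V_2 - 0.00122·V_5 = 0.1935
  0.05112·V_2 - 0.00001786·V_1 - 0.05·V_3 - 0.001099·V_5 = 0
  0.05218·V_3 - 0.05·V_2 - 0.002128·V_5 = 0
  0.005917·V_5 - 0.00122·V_1 - 0.001099·V_2 - 0.002128·V_3 = 0
Solving these 4 simultaneous equations (Gaussian elimination) gives:
  V_1 = 11.51 V, V_2 = 5.125 V, V_3 = 5.121 V, V_5 = 5.166 V
The requested potential is V_2 = 5.125 V.

Final answer: V_2 = 5.125 V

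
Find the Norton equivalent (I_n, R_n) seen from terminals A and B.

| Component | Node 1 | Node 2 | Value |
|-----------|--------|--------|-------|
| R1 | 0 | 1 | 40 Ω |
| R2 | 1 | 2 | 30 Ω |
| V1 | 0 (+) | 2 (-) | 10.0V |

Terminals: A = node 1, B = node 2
Find the Thévenin equivalent first; then I_n = V_th/R_th and R_n = R_th.
Step 1 — V_th is the open-circuit voltage V_A - V_B (nothing connected across the terminals).
Nodal analysis, taking node 2 as the 0 V reference.
Source V1 fixes V_0 = 10 V.
KCL at each unknown node (sum of currents leaving = 0; resistances in Ω):
  Node 1: (V_1 - 10)/40 + (V_1 - 0)/30 = 0
Collecting terms: 0.05833 × V_1 = 0.25  =>  V_1 = 4.286 V
V_th = V_1 - V_2 = 4.286 - 0 = 4.286 V
Step 2 — R_th: zero the source — replace V1 by a short circuit (node 2 merges into node 0) — and find the resistance seen between A (node 1) and B (node 0).
Reduce the network between node 1 (A) and node 0 (B) by series/parallel combination:
  Rp1 = R1 ‖ R2 (parallel, both between nodes 0 and 1) = 1/(1/40 + 1/30) = 17.14 Ω
R_th = 17.14 Ω
I_n = V_th/R_th = 4.286/17.14 = 0.25 A, and R_n = R_th = 17.14 Ω

Final answer: I_n = 0.25 A, R_n = 17.14 Ω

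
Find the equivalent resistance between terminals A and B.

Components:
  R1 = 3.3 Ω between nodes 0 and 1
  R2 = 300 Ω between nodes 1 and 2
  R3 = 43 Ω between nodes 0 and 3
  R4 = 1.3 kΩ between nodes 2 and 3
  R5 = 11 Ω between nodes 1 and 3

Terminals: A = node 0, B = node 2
The network is not a plain series/parallel combination. Inject a 1 A test current into terminal A (node 0) and return it from terminal B (node 2); then R_eq = V_A / (1 A).
Nodal analysis, taking node 2 as the 0 V reference.
Current source I_test pushes 1 A into node 0 and draws it out of node 2.
KCL at each unknown node (sum of currents leaving = 0; resistances in Ω):
  Node 0: (V_0 - V_1)/3.3 + (V_0 - V_3)/43 - 1 = 0
  Node 1: (V_1 - V_0)/3.3 + (V_1 - 0)/300 + (V_1 - V_3)/11 = 0
  Node 3: (V_3 - V_0)/43 + (V_3 - V_1)/11 + (V_3 - 0)/1300 = 0
Collecting terms (coefficients in siemens):
  0.3263·V_0 - 0.303·V_1 - 0.02326·V_3 = 1
  0.3973·V_1 - 0.303·V_0 - 0.09091·V_3 = 0
  0.1149·V_3 - 0.02326·V_0 - 0.09091·V_1 = 0
Solving these 3 simultaneous equations (Gaussian elimination) gives:
  V_0 = 246.9 V, V_1 = 243.9 V, V_3 = 242.9 V
R_eq = V_0 / 1 A = 246.9 Ω

Final answer: 246.9 Ω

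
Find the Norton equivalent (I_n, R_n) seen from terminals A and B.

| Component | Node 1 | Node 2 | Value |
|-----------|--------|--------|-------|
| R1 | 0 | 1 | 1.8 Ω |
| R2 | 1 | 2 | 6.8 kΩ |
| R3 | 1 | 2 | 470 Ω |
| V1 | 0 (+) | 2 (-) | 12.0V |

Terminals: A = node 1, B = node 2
Find the Thévenin equivalent first; then I_n = V_th/R_th and R_n = R_th.
Step 1 — V_th is the open-circuit voltage V_A - V_B (nothing connected across the terminals).
Nodal analysis, taking node 2 as the 0 V reference.
Source V1 fixes V_0 = 12 V.
KCL at each unknown node (sum of currents leaving = 0; resistances in Ω):
  Node 1: (V_1 - 12)/1.8 + (V_1 - 0)/6800 + (V_1 - 0)/470 = 0
Collecting terms: 0.5578 × V_1 = 6.667  =>  V_1 = 11.95 V
V_th = V_1 - V_2 = 11.95 - 0 = 11.95 V
Step 2 — R_th: zero the source — replace V1 by a short circuit (node 2 merges into node 0) — and find the resistance seen between A (node 1) and B (node 0).
Reduce the network between node 1 (A) and node 0 (B) by series/parallel combination:
  Rp1 = R1 ‖ R2 ‖ R3 (parallel, all between nodes 0 and 1) = 1/(1/1.8 + 1/6800 + 1/470) = 1.793 Ω
R_th = 1.793 Ω
I_n = V_th/R_th = 11.95/1.793 = 6.667 A, and R_n = R_th = 1.793 Ω

Final answer: I_n = 6.667 A, R_n = 1.793 Ω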